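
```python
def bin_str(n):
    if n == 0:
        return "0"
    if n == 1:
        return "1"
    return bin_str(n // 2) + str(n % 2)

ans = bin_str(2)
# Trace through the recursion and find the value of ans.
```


bin_str(2)
= bin_str(1) + "0"
= "1" + "0"
= "10"


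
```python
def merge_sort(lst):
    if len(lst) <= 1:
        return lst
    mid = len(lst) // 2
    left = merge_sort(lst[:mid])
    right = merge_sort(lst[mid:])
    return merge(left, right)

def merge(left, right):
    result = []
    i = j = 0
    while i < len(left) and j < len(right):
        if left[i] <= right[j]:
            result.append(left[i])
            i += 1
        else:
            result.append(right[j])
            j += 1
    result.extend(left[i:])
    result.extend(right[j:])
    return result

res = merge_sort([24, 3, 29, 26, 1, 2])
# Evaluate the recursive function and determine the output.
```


merge_sort([24, 3, 29, 26, 1, 2])
Split into [24, 3, 29] and [26, 1, 2]
Left sorted: [3, 24, 29]
Right sorted: [1, 2, 26]
Merge [3, 24, 29] and [1, 2, 26]
= [1, 2, 3, 24, 26, 29]


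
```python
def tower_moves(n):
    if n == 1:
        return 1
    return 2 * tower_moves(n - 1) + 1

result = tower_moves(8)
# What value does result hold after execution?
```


tower_moves(8)
= 2 * tower_moves(7) + 1
= 2 * (2 * tower_moves(6) + 1) + 1
= 2 * (2 * (2 * tower_moves(5) + 1) + 1) + 1
= 2 * (2 * (2 * (2 * tower_moves(4) + 1) + 1) + 1) + 1
= 2 * (2 * (2 * (2 * (2 * tower_moves(3) + 1) + 1) + 1) + 1) + 1
= 2 * (2 * (2 * (2 * (2 * (2 * tower_moves(2) + 1) + 1) + 1) + 1) + 1) + 1
= 2 * (2 * (2 * (2 * (2 * (2 * (2 * tower_moves(1) + 1) + 1) + 1) + 1) + 1) + 1) + 1
Now compute bottom-up:
tower_moves(1) = 1
tower_moves(2) = 2 * 1 + 1 = 3
tower_moves(3) = 2 * 3 + 1 = 7
tower_moves(4) = 2 * 7 + 1 = 15
tower_moves(5) = 2 * 15 + 1 = 31
tower_moves(6) = 2 * 31 + 1 = 63
tower_moves(7) = 2 * 63 + 1 = 127
tower_moves(8) = 2 * 127 + 1 = 255
= 255


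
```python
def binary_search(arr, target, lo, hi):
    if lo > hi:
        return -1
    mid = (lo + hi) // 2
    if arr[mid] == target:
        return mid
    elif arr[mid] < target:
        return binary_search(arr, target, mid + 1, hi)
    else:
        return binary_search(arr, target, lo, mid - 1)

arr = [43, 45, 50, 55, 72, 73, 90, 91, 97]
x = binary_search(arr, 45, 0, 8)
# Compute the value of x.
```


binary_search(arr, 45, 0, 8)
lo=0, hi=8, mid=4, arr[mid]=72
72 > 45, search left half
lo=0, hi=3, mid=1, arr[mid]=45
arr[1] == 45, found at index 1
= 1


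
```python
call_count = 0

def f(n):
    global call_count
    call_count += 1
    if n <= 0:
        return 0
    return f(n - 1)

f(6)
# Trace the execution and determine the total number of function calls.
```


f(6) calls f(5) calls ... calls f(0)
Total calls: 6 + 1 (for base case) = 7


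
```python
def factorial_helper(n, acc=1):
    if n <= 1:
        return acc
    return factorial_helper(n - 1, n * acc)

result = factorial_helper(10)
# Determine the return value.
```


factorial_helper(10, 1)
= factorial_helper(9, 10 * 1) = factorial_helper(9, 10)
= factorial_helper(8, 9 * 10) = factorial_helper(8, 90)
= factorial_helper(7, 8 * 90) = factorial_helper(7, 720)
= factorial_helper(6, 7 * 720) = factorial_helper(6, 5040)
= factorial_helper(5, 6 * 5040) = factorial_helper(5, 30240)
= factorial_helper(4, 5 * 30240) = factorial_helper(4, 151200)
= factorial_helper(3, 4 * 151200) = factorial_helper(3, 604800)
= factorial_helper(2, 3 * 604800) = factorial_helper(2, 1814400)
= factorial_helper(1, 2 * 1814400) = factorial_helper(1, 3628800)
n <= 1, return acc = 3628800


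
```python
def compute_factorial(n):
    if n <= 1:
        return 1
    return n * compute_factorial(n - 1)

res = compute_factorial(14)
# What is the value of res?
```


compute_factorial(14)
= 14 * compute_factorial(13)
= 14 * 13 * compute_factorial(12)
= 14 * 13 * 12 * compute_factorial(11)
= 14 * 13 * 12 * 11 * compute_factorial(10)
= 14 * 13 * 12 * 11 * 10 * compute_factorial(9)
= 14 * 13 * 12 * 11 * 10 * 9 * compute_factorial(8)
= 14 * 13 * 12 * 11 * 10 * 9 * 8 * compute_factorial(7)
= 14 * 13 * 12 * 11 * 10 * 9 * 8 * 7 * compute_factorial(6)
= 14 * 13 * 12 * 11 * 10 * 9 * 8 * 7 * 6 * compute_factorial(5)
= 14 * 13 * 12 * 11 * 10 * 9 * 8 * 7 * 6 * 5 * compute_factorial(4)
= 14 * 13 * 12 * 11 * 10 * 9 * 8 * 7 * 6 * 5 * 4 * compute_factorial(3)
= 14 * 13 * 12 * 11 * 10 * 9 * 8 * 7 * 6 * 5 * 4 * 3 * compute_factorial(2)
= 14 * 13 * 12 * 11 * 10 * 9 * 8 * 7 * 6 * 5 * 4 * 3 * 2 * compute_factorial(1)
= 14 * 13 * 12 * 11 * 10 * 9 * 8 * 7 * 6 * 5 * 4 * 3 * 2 * 1
= 87178291200


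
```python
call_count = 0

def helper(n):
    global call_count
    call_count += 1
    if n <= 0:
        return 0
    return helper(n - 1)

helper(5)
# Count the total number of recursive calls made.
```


helper(5) calls helper(4) calls ... calls helper(0)
Total calls: 5 + 1 (for base case) = 6


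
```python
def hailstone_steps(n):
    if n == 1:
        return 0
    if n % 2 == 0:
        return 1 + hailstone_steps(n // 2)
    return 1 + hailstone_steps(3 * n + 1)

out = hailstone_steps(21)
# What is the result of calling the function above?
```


hailstone_steps(21)
21 is odd -> 3*21+1 = 64 -> hailstone_steps(64)
64 is even -> hailstone_steps(32)
32 is even -> hailstone_steps(16)
16 is even -> hailstone_steps(8)
8 is even -> hailstone_steps(4)
4 is even -> hailstone_steps(2)
2 is even -> hailstone_steps(1)
Reached 1 after 7 steps
= 7


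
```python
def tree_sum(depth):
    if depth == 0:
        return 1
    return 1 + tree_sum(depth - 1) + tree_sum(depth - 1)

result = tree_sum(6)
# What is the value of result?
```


tree_sum(6)
= 1 + tree_sum(5) + tree_sum(5)
= 1 + 2 * tree_sum(5)
tree_sum(k) = 2^(k+1) - 1
tree_sum(0) = 1
tree_sum(1) = 3
tree_sum(2) = 7
tree_sum(3) = 15
tree_sum(4) = 31
tree_sum(6) = 2^7 - 1 = 127


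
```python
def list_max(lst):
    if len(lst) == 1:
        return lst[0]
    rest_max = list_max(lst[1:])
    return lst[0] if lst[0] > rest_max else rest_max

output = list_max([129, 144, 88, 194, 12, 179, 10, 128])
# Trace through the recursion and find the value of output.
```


list_max([129, 144, 88, 194, 12, 179, 10, 128])
= compare 129 with list_max([144, 88, 194, 12, 179, 10, 128])
= compare 144 with list_max([88, 194, 12, 179, 10, 128])
= compare 88 with list_max([194, 12, 179, 10, 128])
= compare 194 with list_max([12, 179, 10, 128])
= compare 12 with list_max([179, 10, 128])
= compare 179 with list_max([10, 128])
= compare 10 with list_max([128])
Base: list_max([128]) = 128
compare 10 with 128: max = 128
compare 179 with 128: max = 179
compare 12 with 179: max = 179
compare 194 with 179: max = 194
compare 88 with 194: max = 194
compare 144 with 194: max = 194
compare 129 with 194: max = 194
= 194


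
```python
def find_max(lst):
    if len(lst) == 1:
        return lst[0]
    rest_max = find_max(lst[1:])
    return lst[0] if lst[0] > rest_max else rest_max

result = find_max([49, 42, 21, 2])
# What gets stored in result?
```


find_max([49, 42, 21, 2])
= compare 49 with find_max([42, 21, 2])
= compare 42 with find_max([21, 2])
= compare 21 with find_max([2])
Base: find_max([2]) = 2
compare 21 with 2: max = 21
compare 42 with 21: max = 42
compare 49 with 42: max = 49
= 49


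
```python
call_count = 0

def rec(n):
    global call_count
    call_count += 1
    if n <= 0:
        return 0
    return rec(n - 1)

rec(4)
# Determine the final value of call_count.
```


rec(4) calls rec(3) calls ... calls rec(0)
Total calls: 4 + 1 (for base case) = 5


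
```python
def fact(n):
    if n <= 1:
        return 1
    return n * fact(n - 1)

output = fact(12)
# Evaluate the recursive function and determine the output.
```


fact(12)
= 12 * fact(11)
= 12 * 11 * fact(10)
= 12 * 11 * 10 * fact(9)
= 12 * 11 * 10 * 9 * fact(8)
= 12 * 11 * 10 * 9 * 8 * fact(7)
= 12 * 11 * 10 * 9 * 8 * 7 * fact(6)
= 12 * 11 * 10 * 9 * 8 * 7 * 6 * fact(5)
= 12 * 11 * 10 * 9 * 8 * 7 * 6 * 5 * fact(4)
= 12 * 11 * 10 * 9 * 8 * 7 * 6 * 5 * 4 * fact(3)
= 12 * 11 * 10 * 9 * 8 * 7 * 6 * 5 * 4 * 3 * fact(2)
= 12 * 11 * 10 * 9 * 8 * 7 * 6 * 5 * 4 * 3 * 2 * fact(1)
= 12 * 11 * 10 * 9 * 8 * 7 * 6 * 5 * 4 * 3 * 2 * 1
= 479001600


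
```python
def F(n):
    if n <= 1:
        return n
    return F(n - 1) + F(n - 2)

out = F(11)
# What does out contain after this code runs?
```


F(11)
= F(10) + F(9)
= (F(9) + F(8)) + F(9)
Computing bottom-up: F(0)=0, F(1)=1, F(2)=1, F(3)=2, F(4)=3, F(5)=5, F(6)=8, F(7)=13, F(8)=21, F(9)=34, F(10)=55, F(11)=89
= 89


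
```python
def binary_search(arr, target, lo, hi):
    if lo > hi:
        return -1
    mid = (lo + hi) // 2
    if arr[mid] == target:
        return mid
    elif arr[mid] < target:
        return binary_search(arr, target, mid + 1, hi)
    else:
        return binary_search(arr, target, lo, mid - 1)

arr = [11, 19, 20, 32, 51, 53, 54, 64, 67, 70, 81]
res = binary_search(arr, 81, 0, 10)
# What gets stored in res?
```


binary_search(arr, 81, 0, 10)
lo=0, hi=10, mid=5, arr[mid]=53
53 < 81, search right half
lo=6, hi=10, mid=8, arr[mid]=67
67 < 81, search right half
lo=9, hi=10, mid=9, arr[mid]=70
70 < 81, search right half
lo=10, hi=10, mid=10, arr[mid]=81
arr[10] == 81, found at index 10
= 10


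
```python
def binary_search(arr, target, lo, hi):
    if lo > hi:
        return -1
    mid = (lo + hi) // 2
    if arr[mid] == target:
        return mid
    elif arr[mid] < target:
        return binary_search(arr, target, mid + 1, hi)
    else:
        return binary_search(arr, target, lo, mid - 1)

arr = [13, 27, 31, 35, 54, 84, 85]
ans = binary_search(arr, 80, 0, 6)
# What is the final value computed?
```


binary_search(arr, 80, 0, 6)
lo=0, hi=6, mid=3, arr[mid]=35
35 < 80, search right half
lo=4, hi=6, mid=5, arr[mid]=84
84 > 80, search left half
lo=4, hi=4, mid=4, arr[mid]=54
54 < 80, search right half
lo > hi, target not found, return -1
= -1


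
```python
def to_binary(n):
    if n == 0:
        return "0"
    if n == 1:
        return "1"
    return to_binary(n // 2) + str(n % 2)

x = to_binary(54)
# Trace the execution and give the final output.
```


to_binary(54)
= to_binary(27) + "0"
= to_binary(13) + "1" + "0"
= to_binary(6) + "1" + "1" + "0"
= to_binary(3) + "0" + "1" + "1" + "0"
= to_binary(1) + "1" + "0" + "1" + "1" + "0"
= "1" + "1" + "0" + "1" + "1" + "0"
= "110110"


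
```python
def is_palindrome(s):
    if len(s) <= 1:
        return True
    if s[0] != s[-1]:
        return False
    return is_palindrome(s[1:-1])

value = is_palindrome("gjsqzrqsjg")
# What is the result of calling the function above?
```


is_palindrome("gjsqzrqsjg")
"gjsqzrqsjg": s[0]='g' == s[-1]='g' -> is_palindrome("jsqzrqsj")
"jsqzrqsj": s[0]='j' == s[-1]='j' -> is_palindrome("sqzrqs")
"sqzrqs": s[0]='s' == s[-1]='s' -> is_palindrome("qzrq")
"qzrq": s[0]='q' == s[-1]='q' -> is_palindrome("zr")
"zr": s[0]='z' != s[-1]='r' -> False
= False


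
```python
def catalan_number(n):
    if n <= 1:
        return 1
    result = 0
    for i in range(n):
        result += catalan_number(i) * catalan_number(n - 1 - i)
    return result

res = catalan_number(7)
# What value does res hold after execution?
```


catalan_number(7)
= sum of catalan_number(i) * catalan_number(7-1-i) for i in 0..6
First compute sub-values bottom-up:
  catalan_number(0) = 1, catalan_number(1) = 1
  catalan_number(2) = 1*1 + 1*1 = 2
  catalan_number(3) = 1*2 + 1*1 + 2*1 = 5
  catalan_number(4) = 1*5 + 1*2 + 2*1 + 5*1 = 14
  catalan_number(5) = 1*14 + 1*5 + 2*2 + 5*1 + 14*1 = 42
  catalan_number(6) = 1*42 + 1*14 + 2*5 + 5*2 + 14*1 + 42*1 = 132
Now catalan_number(7):
  catalan_number(0)*catalan_number(6) = 1*132 = 132
  catalan_number(1)*catalan_number(5) = 1*42 = 42
  catalan_number(2)*catalan_number(4) = 2*14 = 28
  catalan_number(3)*catalan_number(3) = 5*5 = 25
  catalan_number(4)*catalan_number(2) = 14*2 = 28
  catalan_number(5)*catalan_number(1) = 42*1 = 42
  catalan_number(6)*catalan_number(0) = 132*1 = 132
= 132 + 42 + 28 + 25 + 28 + 42 + 132
= 429


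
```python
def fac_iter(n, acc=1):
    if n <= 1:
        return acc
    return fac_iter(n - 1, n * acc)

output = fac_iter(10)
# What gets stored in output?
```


fac_iter(10, 1)
= fac_iter(9, 10 * 1) = fac_iter(9, 10)
= fac_iter(8, 9 * 10) = fac_iter(8, 90)
= fac_iter(7, 8 * 90) = fac_iter(7, 720)
= fac_iter(6, 7 * 720) = fac_iter(6, 5040)
= fac_iter(5, 6 * 5040) = fac_iter(5, 30240)
= fac_iter(4, 5 * 30240) = fac_iter(4, 151200)
= fac_iter(3, 4 * 151200) = fac_iter(3, 604800)
= fac_iter(2, 3 * 604800) = fac_iter(2, 1814400)
= fac_iter(1, 2 * 1814400) = fac_iter(1, 3628800)
n <= 1, return acc = 3628800


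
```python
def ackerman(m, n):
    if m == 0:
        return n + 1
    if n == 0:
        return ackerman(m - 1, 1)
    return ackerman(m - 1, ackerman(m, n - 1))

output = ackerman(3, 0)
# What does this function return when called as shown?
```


ackerman(3, 0)
n == 0: return ackerman(2, 1)
= ackerman(2, 1) = 5
= 5


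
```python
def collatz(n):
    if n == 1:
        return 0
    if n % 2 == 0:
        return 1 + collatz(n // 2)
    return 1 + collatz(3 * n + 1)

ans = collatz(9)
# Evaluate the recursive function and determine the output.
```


collatz(9)
9 is odd -> 3*9+1 = 28 -> collatz(28)
28 is even -> collatz(14)
14 is even -> collatz(7)
7 is odd -> 3*7+1 = 22 -> collatz(22)
22 is even -> collatz(11)
11 is odd -> 3*11+1 = 34 -> collatz(34)
34 is even -> collatz(17)
17 is odd -> 3*17+1 = 52 -> collatz(52)
52 is even -> collatz(26)
26 is even -> collatz(13)
13 is odd -> 3*13+1 = 40 -> collatz(40)
40 is even -> collatz(20)
20 is even -> collatz(10)
10 is even -> collatz(5)
5 is odd -> 3*5+1 = 16 -> collatz(16)
16 is even -> collatz(8)
8 is even -> collatz(4)
4 is even -> collatz(2)
2 is even -> collatz(1)
Reached 1 after 19 steps
= 19


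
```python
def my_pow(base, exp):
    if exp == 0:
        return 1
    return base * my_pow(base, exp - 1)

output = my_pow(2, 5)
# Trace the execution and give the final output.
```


my_pow(2, 5)
= 2 * my_pow(2, 4)
= 2 * 2 * my_pow(2, 3)
= 2 * 2 * 2 * my_pow(2, 2)
= 2 * 2 * 2 * 2 * my_pow(2, 1)
= 2 * 2 * 2 * 2 * 2 * my_pow(2, 0)
= 2 * 2 * 2 * 2 * 2 * 1
= 32


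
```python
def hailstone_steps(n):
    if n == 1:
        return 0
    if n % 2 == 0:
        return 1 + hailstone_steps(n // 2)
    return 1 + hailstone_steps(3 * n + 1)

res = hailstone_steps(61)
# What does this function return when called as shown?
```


hailstone_steps(61)
61 is odd -> 3*61+1 = 184 -> hailstone_steps(184)
184 is even -> hailstone_steps(92)
92 is even -> hailstone_steps(46)
46 is even -> hailstone_steps(23)
23 is odd -> 3*23+1 = 70 -> hailstone_steps(70)
70 is even -> hailstone_steps(35)
35 is odd -> 3*35+1 = 106 -> hailstone_steps(106)
106 is even -> hailstone_steps(53)
53 is odd -> 3*53+1 = 160 -> hailstone_steps(160)
160 is even -> hailstone_steps(80)
80 is even -> hailstone_steps(40)
40 is even -> hailstone_steps(20)
20 is even -> hailstone_steps(10)
10 is even -> hailstone_steps(5)
5 is odd -> 3*5+1 = 16 -> hailstone_steps(16)
16 is even -> hailstone_steps(8)
8 is even -> hailstone_steps(4)
4 is even -> hailstone_steps(2)
2 is even -> hailstone_steps(1)
Reached 1 after 19 steps
= 19


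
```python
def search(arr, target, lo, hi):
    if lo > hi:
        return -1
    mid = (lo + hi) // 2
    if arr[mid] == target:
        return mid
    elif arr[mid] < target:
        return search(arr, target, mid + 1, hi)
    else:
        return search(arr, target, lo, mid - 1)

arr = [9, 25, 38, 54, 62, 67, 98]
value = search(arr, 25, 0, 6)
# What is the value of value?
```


search(arr, 25, 0, 6)
lo=0, hi=6, mid=3, arr[mid]=54
54 > 25, search left half
lo=0, hi=2, mid=1, arr[mid]=25
arr[1] == 25, found at index 1
= 1


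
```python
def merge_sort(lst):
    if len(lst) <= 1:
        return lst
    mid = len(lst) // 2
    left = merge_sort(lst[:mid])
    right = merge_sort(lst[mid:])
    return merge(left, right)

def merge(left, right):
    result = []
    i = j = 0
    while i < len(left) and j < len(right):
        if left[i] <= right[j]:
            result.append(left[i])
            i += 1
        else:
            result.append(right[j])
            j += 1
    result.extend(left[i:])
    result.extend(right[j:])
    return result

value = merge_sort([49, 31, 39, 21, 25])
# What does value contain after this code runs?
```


merge_sort([49, 31, 39, 21, 25])
Split into [49, 31] and [39, 21, 25]
Left sorted: [31, 49]
Right sorted: [21, 25, 39]
Merge [31, 49] and [21, 25, 39]
= [21, 25, 31, 39, 49]


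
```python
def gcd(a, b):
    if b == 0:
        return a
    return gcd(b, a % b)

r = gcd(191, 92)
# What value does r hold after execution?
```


gcd(191, 92)
= gcd(92, 191 % 92) = gcd(92, 7)
= gcd(7, 92 % 7) = gcd(7, 1)
= gcd(1, 7 % 1) = gcd(1, 0)
b == 0, return a = 1


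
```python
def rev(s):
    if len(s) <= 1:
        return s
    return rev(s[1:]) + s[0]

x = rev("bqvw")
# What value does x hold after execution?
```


rev("bqvw")
= rev("qvw") + "b"
= rev("vw") + "q" + "b"
= rev("w") + "v" + "q" + "b"
= "w" + "v" + "q" + "b"
= "wvqb"


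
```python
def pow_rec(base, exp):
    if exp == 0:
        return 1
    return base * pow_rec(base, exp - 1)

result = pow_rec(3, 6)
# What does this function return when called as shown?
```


pow_rec(3, 6)
= 3 * pow_rec(3, 5)
= 3 * 3 * pow_rec(3, 4)
= 3 * 3 * 3 * pow_rec(3, 3)
= 3 * 3 * 3 * 3 * pow_rec(3, 2)
= 3 * 3 * 3 * 3 * 3 * pow_rec(3, 1)
= 3 * 3 * 3 * 3 * 3 * 3 * pow_rec(3, 0)
= 3 * 3 * 3 * 3 * 3 * 3 * 1
= 729


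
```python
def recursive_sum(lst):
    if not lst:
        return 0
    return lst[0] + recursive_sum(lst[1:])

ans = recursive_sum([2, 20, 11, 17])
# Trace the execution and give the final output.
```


recursive_sum([2, 20, 11, 17])
= 2 + recursive_sum([20, 11, 17])
= 2 + 20 + recursive_sum([11, 17])
= 2 + 20 + 11 + recursive_sum([17])
= 2 + 20 + 11 + 17 + recursive_sum([])
= 2 + 20 + 11 + 17 + 0
= 50


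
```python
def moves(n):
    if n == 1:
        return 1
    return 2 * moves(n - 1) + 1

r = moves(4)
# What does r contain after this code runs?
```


moves(4)
= 2 * moves(3) + 1
= 2 * (2 * moves(2) + 1) + 1
= 2 * (2 * (2 * moves(1) + 1) + 1) + 1
Now compute bottom-up:
moves(1) = 1
moves(2) = 2 * 1 + 1 = 3
moves(3) = 2 * 3 + 1 = 7
moves(4) = 2 * 7 + 1 = 15
= 15


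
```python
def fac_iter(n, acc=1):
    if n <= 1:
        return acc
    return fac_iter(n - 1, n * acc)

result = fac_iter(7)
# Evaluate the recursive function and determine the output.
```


fac_iter(7, 1)
= fac_iter(6, 7 * 1) = fac_iter(6, 7)
= fac_iter(5, 6 * 7) = fac_iter(5, 42)
= fac_iter(4, 5 * 42) = fac_iter(4, 210)
= fac_iter(3, 4 * 210) = fac_iter(3, 840)
= fac_iter(2, 3 * 840) = fac_iter(2, 2520)
= fac_iter(1, 2 * 2520) = fac_iter(1, 5040)
n <= 1, return acc = 5040


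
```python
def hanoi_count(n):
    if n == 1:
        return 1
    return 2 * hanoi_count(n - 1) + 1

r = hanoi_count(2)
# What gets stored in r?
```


hanoi_count(2)
= 2 * hanoi_count(1) + 1
Now compute bottom-up:
hanoi_count(1) = 1
hanoi_count(2) = 2 * 1 + 1 = 3
= 3


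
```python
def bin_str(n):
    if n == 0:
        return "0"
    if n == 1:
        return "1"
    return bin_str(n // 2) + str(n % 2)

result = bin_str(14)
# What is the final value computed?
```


bin_str(14)
= bin_str(7) + "0"
= bin_str(3) + "1" + "0"
= bin_str(1) + "1" + "1" + "0"
= "1" + "1" + "1" + "0"
= "1110"


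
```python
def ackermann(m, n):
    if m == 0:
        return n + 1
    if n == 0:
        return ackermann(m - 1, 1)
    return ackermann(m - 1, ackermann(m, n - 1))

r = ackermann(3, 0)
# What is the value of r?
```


ackermann(3, 0)
n == 0: return ackermann(2, 1)
= ackermann(2, 1) = 5
= 5


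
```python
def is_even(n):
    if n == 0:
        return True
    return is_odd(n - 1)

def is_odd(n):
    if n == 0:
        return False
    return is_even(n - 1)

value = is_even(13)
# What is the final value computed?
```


is_even(13)
= is_odd(12)
= is_even(11)
= is_odd(10)
= is_even(9)
= is_odd(8)
= is_even(7)
= is_odd(6)
= is_even(5)
= is_odd(4)
= is_even(3)
= is_odd(2)
= is_even(1)
= is_odd(0)
n == 0: return False
= False


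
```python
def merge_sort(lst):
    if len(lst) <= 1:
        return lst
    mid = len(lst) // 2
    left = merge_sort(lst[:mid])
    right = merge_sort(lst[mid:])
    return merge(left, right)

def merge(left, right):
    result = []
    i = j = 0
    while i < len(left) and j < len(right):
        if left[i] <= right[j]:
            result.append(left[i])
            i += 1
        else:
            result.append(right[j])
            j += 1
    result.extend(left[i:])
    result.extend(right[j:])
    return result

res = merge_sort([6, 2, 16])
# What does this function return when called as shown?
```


merge_sort([6, 2, 16])
Split into [6] and [2, 16]
Left sorted: [6]
Right sorted: [2, 16]
Merge [6] and [2, 16]
= [2, 6, 16]


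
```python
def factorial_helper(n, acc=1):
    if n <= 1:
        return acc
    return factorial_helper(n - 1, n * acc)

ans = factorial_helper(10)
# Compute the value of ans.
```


factorial_helper(10, 1)
= factorial_helper(9, 10 * 1) = factorial_helper(9, 10)
= factorial_helper(8, 9 * 10) = factorial_helper(8, 90)
= factorial_helper(7, 8 * 90) = factorial_helper(7, 720)
= factorial_helper(6, 7 * 720) = factorial_helper(6, 5040)
= factorial_helper(5, 6 * 5040) = factorial_helper(5, 30240)
= factorial_helper(4, 5 * 30240) = factorial_helper(4, 151200)
= factorial_helper(3, 4 * 151200) = factorial_helper(3, 604800)
= factorial_helper(2, 3 * 604800) = factorial_helper(2, 1814400)
= factorial_helper(1, 2 * 1814400) = factorial_helper(1, 3628800)
n <= 1, return acc = 3628800


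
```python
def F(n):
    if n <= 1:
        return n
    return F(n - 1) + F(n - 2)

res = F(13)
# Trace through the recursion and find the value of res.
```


F(13)
= F(12) + F(11)
= (F(11) + F(10)) + F(11)
Computing bottom-up: F(0)=0, F(1)=1, F(2)=1, F(3)=2, F(4)=3, F(5)=5, F(6)=8, F(7)=13, F(8)=21, F(9)=34, F(10)=55, F(11)=89, F(12)=144, F(13)=233
= 233


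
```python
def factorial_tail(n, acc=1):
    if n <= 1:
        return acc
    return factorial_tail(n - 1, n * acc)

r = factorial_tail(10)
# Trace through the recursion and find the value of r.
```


factorial_tail(10, 1)
= factorial_tail(9, 10 * 1) = factorial_tail(9, 10)
= factorial_tail(8, 9 * 10) = factorial_tail(8, 90)
= factorial_tail(7, 8 * 90) = factorial_tail(7, 720)
= factorial_tail(6, 7 * 720) = factorial_tail(6, 5040)
= factorial_tail(5, 6 * 5040) = factorial_tail(5, 30240)
= factorial_tail(4, 5 * 30240) = factorial_tail(4, 151200)
= factorial_tail(3, 4 * 151200) = factorial_tail(3, 604800)
= factorial_tail(2, 3 * 604800) = factorial_tail(2, 1814400)
= factorial_tail(1, 2 * 1814400) = factorial_tail(1, 3628800)
n <= 1, return acc = 3628800


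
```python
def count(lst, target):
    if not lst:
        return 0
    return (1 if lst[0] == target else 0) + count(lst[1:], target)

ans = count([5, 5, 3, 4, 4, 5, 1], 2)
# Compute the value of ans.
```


count([5, 5, 3, 4, 4, 5, 1], 2)
lst[0]=5 != 2: 0 + count([5, 3, 4, 4, 5, 1], 2)
lst[0]=5 != 2: 0 + count([3, 4, 4, 5, 1], 2)
lst[0]=3 != 2: 0 + count([4, 4, 5, 1], 2)
lst[0]=4 != 2: 0 + count([4, 5, 1], 2)
lst[0]=4 != 2: 0 + count([5, 1], 2)
lst[0]=5 != 2: 0 + count([1], 2)
lst[0]=1 != 2: 0 + count([], 2)
= 0


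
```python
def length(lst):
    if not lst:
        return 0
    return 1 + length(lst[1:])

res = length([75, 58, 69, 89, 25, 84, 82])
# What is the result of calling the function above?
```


length([75, 58, 69, 89, 25, 84, 82])
= 1 + length([58, 69, 89, 25, 84, 82])
= 1 + 1 + length([69, 89, 25, 84, 82])
= 1 + 1 + 1 + length([89, 25, 84, 82])
= 1 + 1 + 1 + 1 + length([25, 84, 82])
= 1 + 1 + 1 + 1 + 1 + length([84, 82])
= 1 + 1 + 1 + 1 + 1 + 1 + length([82])
= 1 + 1 + 1 + 1 + 1 + 1 + 1 + length([])
= 1 + 1 + 1 + 1 + 1 + 1 + 1 + 0
= 7


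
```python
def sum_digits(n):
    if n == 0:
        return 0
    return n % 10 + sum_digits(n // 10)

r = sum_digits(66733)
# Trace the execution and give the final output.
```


sum_digits(66733)
= 3 + sum_digits(6673)
= 3 + 3 + sum_digits(667)
= 3 + 3 + 7 + sum_digits(66)
= 3 + 3 + 7 + 6 + sum_digits(6)
= 3 + 3 + 7 + 6 + 6 + sum_digits(0)
= 3 + 3 + 7 + 6 + 6 + 0
= 25


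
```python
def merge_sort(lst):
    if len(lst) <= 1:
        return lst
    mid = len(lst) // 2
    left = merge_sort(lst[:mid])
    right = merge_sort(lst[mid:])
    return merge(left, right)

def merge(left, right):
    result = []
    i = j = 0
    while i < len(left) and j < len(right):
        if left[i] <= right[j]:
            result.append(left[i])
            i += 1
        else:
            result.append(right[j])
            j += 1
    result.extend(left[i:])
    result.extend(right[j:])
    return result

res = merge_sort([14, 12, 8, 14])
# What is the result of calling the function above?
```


merge_sort([14, 12, 8, 14])
Split into [14, 12] and [8, 14]
Left sorted: [12, 14]
Right sorted: [8, 14]
Merge [12, 14] and [8, 14]
= [8, 12, 14, 14]


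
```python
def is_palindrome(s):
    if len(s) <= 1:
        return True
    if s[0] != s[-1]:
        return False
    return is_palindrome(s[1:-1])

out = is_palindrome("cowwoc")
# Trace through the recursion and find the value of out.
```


is_palindrome("cowwoc")
"cowwoc": s[0]='c' == s[-1]='c' -> is_palindrome("owwo")
"owwo": s[0]='o' == s[-1]='o' -> is_palindrome("ww")
"ww": s[0]='w' == s[-1]='w' -> is_palindrome("")
"": len <= 1 -> True
= True


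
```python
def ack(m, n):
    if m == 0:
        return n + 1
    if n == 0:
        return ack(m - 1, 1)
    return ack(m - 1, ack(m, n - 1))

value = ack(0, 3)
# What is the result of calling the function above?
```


ack(0, 3)
m == 0: return 3 + 1 = 4
= 4


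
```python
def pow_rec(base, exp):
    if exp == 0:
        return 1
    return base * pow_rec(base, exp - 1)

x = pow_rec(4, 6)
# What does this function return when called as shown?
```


pow_rec(4, 6)
= 4 * pow_rec(4, 5)
= 4 * 4 * pow_rec(4, 4)
= 4 * 4 * 4 * pow_rec(4, 3)
= 4 * 4 * 4 * 4 * pow_rec(4, 2)
= 4 * 4 * 4 * 4 * 4 * pow_rec(4, 1)
= 4 * 4 * 4 * 4 * 4 * 4 * pow_rec(4, 0)
= 4 * 4 * 4 * 4 * 4 * 4 * 1
= 4096


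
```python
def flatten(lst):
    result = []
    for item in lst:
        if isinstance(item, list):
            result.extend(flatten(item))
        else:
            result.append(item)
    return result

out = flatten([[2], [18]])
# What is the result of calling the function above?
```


flatten([[2], [18]])
Processing each element:
  [2] is a list -> flatten recursively -> [2]
  [18] is a list -> flatten recursively -> [18]
= [2, 18]


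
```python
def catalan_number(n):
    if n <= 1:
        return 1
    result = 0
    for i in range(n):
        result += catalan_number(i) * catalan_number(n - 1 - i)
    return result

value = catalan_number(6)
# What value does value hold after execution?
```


catalan_number(6)
= sum of catalan_number(i) * catalan_number(6-1-i) for i in 0..5
First compute sub-values bottom-up:
  catalan_number(0) = 1, catalan_number(1) = 1
  catalan_number(2) = 1*1 + 1*1 = 2
  catalan_number(3) = 1*2 + 1*1 + 2*1 = 5
  catalan_number(4) = 1*5 + 1*2 + 2*1 + 5*1 = 14
  catalan_number(5) = 1*14 + 1*5 + 2*2 + 5*1 + 14*1 = 42
Now catalan_number(6):
  catalan_number(0)*catalan_number(5) = 1*42 = 42
  catalan_number(1)*catalan_number(4) = 1*14 = 14
  catalan_number(2)*catalan_number(3) = 2*5 = 10
  catalan_number(3)*catalan_number(2) = 5*2 = 10
  catalan_number(4)*catalan_number(1) = 14*1 = 14
  catalan_number(5)*catalan_number(0) = 42*1 = 42
= 42 + 14 + 10 + 10 + 14 + 42
= 132


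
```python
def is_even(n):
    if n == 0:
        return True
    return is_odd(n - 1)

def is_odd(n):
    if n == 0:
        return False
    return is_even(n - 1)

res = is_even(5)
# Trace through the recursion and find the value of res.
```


is_even(5)
= is_odd(4)
= is_even(3)
= is_odd(2)
= is_even(1)
= is_odd(0)
n == 0: return False
= False


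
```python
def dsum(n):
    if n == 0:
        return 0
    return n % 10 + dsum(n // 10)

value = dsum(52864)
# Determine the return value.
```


dsum(52864)
= 4 + dsum(5286)
= 4 + 6 + dsum(528)
= 4 + 6 + 8 + dsum(52)
= 4 + 6 + 8 + 2 + dsum(5)
= 4 + 6 + 8 + 2 + 5 + dsum(0)
= 4 + 6 + 8 + 2 + 5 + 0
= 25


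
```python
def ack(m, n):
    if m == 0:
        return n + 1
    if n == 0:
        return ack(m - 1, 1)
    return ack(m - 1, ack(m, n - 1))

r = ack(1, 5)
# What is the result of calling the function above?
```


ack(1, 5)
= ack(0, ack(1, 4))
First compute ack(1, 4) = 6
= ack(0, 6)
= 7


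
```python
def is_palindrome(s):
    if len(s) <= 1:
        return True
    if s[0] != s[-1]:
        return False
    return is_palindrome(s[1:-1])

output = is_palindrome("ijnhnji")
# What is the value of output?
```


is_palindrome("ijnhnji")
"ijnhnji": s[0]='i' == s[-1]='i' -> is_palindrome("jnhnj")
"jnhnj": s[0]='j' == s[-1]='j' -> is_palindrome("nhn")
"nhn": s[0]='n' == s[-1]='n' -> is_palindrome("h")
"h": len <= 1 -> True
= True


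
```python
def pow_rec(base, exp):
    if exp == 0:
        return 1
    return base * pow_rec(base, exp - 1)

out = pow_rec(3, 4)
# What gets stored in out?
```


pow_rec(3, 4)
= 3 * pow_rec(3, 3)
= 3 * 3 * pow_rec(3, 2)
= 3 * 3 * 3 * pow_rec(3, 1)
= 3 * 3 * 3 * 3 * pow_rec(3, 0)
= 3 * 3 * 3 * 3 * 1
= 81


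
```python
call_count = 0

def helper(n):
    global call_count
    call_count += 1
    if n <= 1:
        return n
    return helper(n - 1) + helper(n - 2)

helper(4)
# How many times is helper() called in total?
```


helper(4) calls helper(3) and helper(2); each non-base call branches into two more.
Let C(k) = total number of calls made by helper(k), including the call to helper(k) itself.
Base cases: C(0) = 1, C(1) = 1
Recurrence: C(k) = 1 + C(k-1) + C(k-2)
  C(2) = 1 + C(1) + C(0) = 1 + 1 + 1 = 3
  C(3) = 1 + C(2) + C(1) = 1 + 3 + 1 = 5
  C(4) = 1 + C(3) + C(2) = 1 + 5 + 3 = 9
Total calls = C(4) = 9


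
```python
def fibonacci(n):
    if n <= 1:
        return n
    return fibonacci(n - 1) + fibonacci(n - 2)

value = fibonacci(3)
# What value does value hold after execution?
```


fibonacci(3)
= fibonacci(2) + fibonacci(1)
Computing bottom-up: fibonacci(0)=0, fibonacci(1)=1, fibonacci(2)=1, fibonacci(3)=2
= 2


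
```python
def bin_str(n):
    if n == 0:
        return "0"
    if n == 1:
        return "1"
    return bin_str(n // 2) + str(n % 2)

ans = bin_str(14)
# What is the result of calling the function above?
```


bin_str(14)
= bin_str(7) + "0"
= bin_str(3) + "1" + "0"
= bin_str(1) + "1" + "1" + "0"
= "1" + "1" + "1" + "0"
= "1110"


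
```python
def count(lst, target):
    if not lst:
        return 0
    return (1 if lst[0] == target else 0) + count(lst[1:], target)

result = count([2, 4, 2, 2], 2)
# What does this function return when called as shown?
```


count([2, 4, 2, 2], 2)
lst[0]=2 == 2: 1 + count([4, 2, 2], 2)
lst[0]=4 != 2: 0 + count([2, 2], 2)
lst[0]=2 == 2: 1 + count([2], 2)
lst[0]=2 == 2: 1 + count([], 2)
= 3


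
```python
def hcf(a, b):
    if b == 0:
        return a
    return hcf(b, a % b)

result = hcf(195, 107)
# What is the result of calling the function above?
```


hcf(195, 107)
= hcf(107, 195 % 107) = hcf(107, 88)
= hcf(88, 107 % 88) = hcf(88, 19)
= hcf(19, 88 % 19) = hcf(19, 12)
= hcf(12, 19 % 12) = hcf(12, 7)
= hcf(7, 12 % 7) = hcf(7, 5)
= hcf(5, 7 % 5) = hcf(5, 2)
= hcf(2, 5 % 2) = hcf(2, 1)
= hcf(1, 2 % 1) = hcf(1, 0)
b == 0, return a = 1


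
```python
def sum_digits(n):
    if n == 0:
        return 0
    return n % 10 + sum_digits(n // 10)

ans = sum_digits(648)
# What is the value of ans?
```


sum_digits(648)
= 8 + sum_digits(64)
= 8 + 4 + sum_digits(6)
= 8 + 4 + 6 + sum_digits(0)
= 8 + 4 + 6 + 0
= 18


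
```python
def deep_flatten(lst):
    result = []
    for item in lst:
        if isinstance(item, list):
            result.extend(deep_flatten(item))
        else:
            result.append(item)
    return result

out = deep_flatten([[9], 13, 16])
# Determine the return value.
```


deep_flatten([[9], 13, 16])
Processing each element:
  [9] is a list -> deep_flatten recursively -> [9]
  13 is not a list -> append 13
  16 is not a list -> append 16
= [9, 13, 16]


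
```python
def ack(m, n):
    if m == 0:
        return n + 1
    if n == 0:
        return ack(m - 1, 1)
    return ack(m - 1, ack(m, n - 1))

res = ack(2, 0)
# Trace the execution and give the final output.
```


ack(2, 0)
n == 0: return ack(1, 1)
= ack(1, 1) = 3
= 3


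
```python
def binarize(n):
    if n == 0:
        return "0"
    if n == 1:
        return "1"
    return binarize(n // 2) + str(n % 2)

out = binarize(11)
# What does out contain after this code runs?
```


binarize(11)
= binarize(5) + "1"
= binarize(2) + "1" + "1"
= binarize(1) + "0" + "1" + "1"
= "1" + "0" + "1" + "1"
= "1011"


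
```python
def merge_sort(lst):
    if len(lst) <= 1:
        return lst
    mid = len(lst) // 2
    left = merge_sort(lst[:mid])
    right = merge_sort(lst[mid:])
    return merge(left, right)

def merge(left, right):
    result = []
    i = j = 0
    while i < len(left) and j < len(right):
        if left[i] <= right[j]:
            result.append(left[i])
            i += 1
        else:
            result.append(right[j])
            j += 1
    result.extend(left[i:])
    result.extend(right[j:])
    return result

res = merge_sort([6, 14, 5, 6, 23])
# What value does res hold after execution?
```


merge_sort([6, 14, 5, 6, 23])
Split into [6, 14] and [5, 6, 23]
Left sorted: [6, 14]
Right sorted: [5, 6, 23]
Merge [6, 14] and [5, 6, 23]
= [5, 6, 6, 14, 23]


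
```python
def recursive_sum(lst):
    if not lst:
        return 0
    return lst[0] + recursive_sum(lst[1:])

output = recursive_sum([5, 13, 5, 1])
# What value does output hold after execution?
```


recursive_sum([5, 13, 5, 1])
= 5 + recursive_sum([13, 5, 1])
= 5 + 13 + recursive_sum([5, 1])
= 5 + 13 + 5 + recursive_sum([1])
= 5 + 13 + 5 + 1 + recursive_sum([])
= 5 + 13 + 5 + 1 + 0
= 24


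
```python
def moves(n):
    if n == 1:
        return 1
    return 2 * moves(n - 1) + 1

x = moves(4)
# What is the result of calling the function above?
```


moves(4)
= 2 * moves(3) + 1
= 2 * (2 * moves(2) + 1) + 1
= 2 * (2 * (2 * moves(1) + 1) + 1) + 1
Now compute bottom-up:
moves(1) = 1
moves(2) = 2 * 1 + 1 = 3
moves(3) = 2 * 3 + 1 = 7
moves(4) = 2 * 7 + 1 = 15
= 15


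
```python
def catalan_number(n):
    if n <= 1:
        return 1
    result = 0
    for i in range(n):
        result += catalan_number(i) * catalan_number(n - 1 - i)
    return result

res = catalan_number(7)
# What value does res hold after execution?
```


catalan_number(7)
= sum of catalan_number(i) * catalan_number(7-1-i) for i in 0..6
First compute sub-values bottom-up:
  catalan_number(0) = 1, catalan_number(1) = 1
  catalan_number(2) = 1*1 + 1*1 = 2
  catalan_number(3) = 1*2 + 1*1 + 2*1 = 5
  catalan_number(4) = 1*5 + 1*2 + 2*1 + 5*1 = 14
  catalan_number(5) = 1*14 + 1*5 + 2*2 + 5*1 + 14*1 = 42
  catalan_number(6) = 1*42 + 1*14 + 2*5 + 5*2 + 14*1 + 42*1 = 132
Now catalan_number(7):
  catalan_number(0)*catalan_number(6) = 1*132 = 132
  catalan_number(1)*catalan_number(5) = 1*42 = 42
  catalan_number(2)*catalan_number(4) = 2*14 = 28
  catalan_number(3)*catalan_number(3) = 5*5 = 25
  catalan_number(4)*catalan_number(2) = 14*2 = 28
  catalan_number(5)*catalan_number(1) = 42*1 = 42
  catalan_number(6)*catalan_number(0) = 132*1 = 132
= 132 + 42 + 28 + 25 + 28 + 42 + 132
= 429


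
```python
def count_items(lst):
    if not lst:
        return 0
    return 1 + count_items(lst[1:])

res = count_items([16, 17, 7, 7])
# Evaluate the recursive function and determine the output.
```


count_items([16, 17, 7, 7])
= 1 + count_items([17, 7, 7])
= 1 + 1 + count_items([7, 7])
= 1 + 1 + 1 + count_items([7])
= 1 + 1 + 1 + 1 + count_items([])
= 1 + 1 + 1 + 1 + 0
= 4


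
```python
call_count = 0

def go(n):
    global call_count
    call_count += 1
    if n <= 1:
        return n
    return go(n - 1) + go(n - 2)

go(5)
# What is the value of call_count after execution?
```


go(5) calls go(4) and go(3); each non-base call branches into two more.
Let C(k) = total number of calls made by go(k), including the call to go(k) itself.
Base cases: C(0) = 1, C(1) = 1
Recurrence: C(k) = 1 + C(k-1) + C(k-2)
  C(2) = 1 + C(1) + C(0) = 1 + 1 + 1 = 3
  C(3) = 1 + C(2) + C(1) = 1 + 3 + 1 = 5
  C(4) = 1 + C(3) + C(2) = 1 + 5 + 3 = 9
  C(5) = 1 + C(4) + C(3) = 1 + 9 + 5 = 15
Total calls = C(5) = 15


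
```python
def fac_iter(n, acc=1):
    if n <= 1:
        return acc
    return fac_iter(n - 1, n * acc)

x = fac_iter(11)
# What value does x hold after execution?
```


fac_iter(11, 1)
= fac_iter(10, 11 * 1) = fac_iter(10, 11)
= fac_iter(9, 10 * 11) = fac_iter(9, 110)
= fac_iter(8, 9 * 110) = fac_iter(8, 990)
= fac_iter(7, 8 * 990) = fac_iter(7, 7920)
= fac_iter(6, 7 * 7920) = fac_iter(6, 55440)
= fac_iter(5, 6 * 55440) = fac_iter(5, 332640)
= fac_iter(4, 5 * 332640) = fac_iter(4, 1663200)
= fac_iter(3, 4 * 1663200) = fac_iter(3, 6652800)
= fac_iter(2, 3 * 6652800) = fac_iter(2, 19958400)
= fac_iter(1, 2 * 19958400) = fac_iter(1, 39916800)
n <= 1, return acc = 39916800


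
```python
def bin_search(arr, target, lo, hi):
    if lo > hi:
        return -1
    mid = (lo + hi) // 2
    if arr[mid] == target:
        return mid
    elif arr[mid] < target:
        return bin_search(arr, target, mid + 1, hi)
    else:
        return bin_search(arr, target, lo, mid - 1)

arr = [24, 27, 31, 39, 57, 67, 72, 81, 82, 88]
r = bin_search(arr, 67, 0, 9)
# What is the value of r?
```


bin_search(arr, 67, 0, 9)
lo=0, hi=9, mid=4, arr[mid]=57
57 < 67, search right half
lo=5, hi=9, mid=7, arr[mid]=81
81 > 67, search left half
lo=5, hi=6, mid=5, arr[mid]=67
arr[5] == 67, found at index 5
= 5


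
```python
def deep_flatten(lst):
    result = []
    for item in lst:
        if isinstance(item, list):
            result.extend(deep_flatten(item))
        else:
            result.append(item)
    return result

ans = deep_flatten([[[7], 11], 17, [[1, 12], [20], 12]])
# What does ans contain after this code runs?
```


deep_flatten([[[7], 11], 17, [[1, 12], [20], 12]])
Processing each element:
  [[7], 11] is a list -> deep_flatten recursively -> [7, 11]
  17 is not a list -> append 17
  [[1, 12], [20], 12] is a list -> deep_flatten recursively -> [1, 12, 20, 12]
= [7, 11, 17, 1, 12, 20, 12]


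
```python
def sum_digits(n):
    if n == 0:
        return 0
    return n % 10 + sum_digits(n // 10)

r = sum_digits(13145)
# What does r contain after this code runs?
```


sum_digits(13145)
= 5 + sum_digits(1314)
= 5 + 4 + sum_digits(131)
= 5 + 4 + 1 + sum_digits(13)
= 5 + 4 + 1 + 3 + sum_digits(1)
= 5 + 4 + 1 + 3 + 1 + sum_digits(0)
= 5 + 4 + 1 + 3 + 1 + 0
= 14


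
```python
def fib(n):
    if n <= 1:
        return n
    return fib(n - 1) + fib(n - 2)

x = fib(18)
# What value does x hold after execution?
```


fib(18)
= fib(17) + fib(16)
= (fib(16) + fib(15)) + fib(16)
Computing bottom-up: fib(0)=0, fib(1)=1, fib(2)=1, fib(3)=2, fib(4)=3, fib(5)=5, fib(6)=8, fib(7)=13, fib(8)=21, fib(9)=34, fib(10)=55, fib(11)=89, fib(12)=144, fib(13)=233, fib(14)=377, fib(15)=610, fib(16)=987, fib(17)=1597, fib(18)=2584
= 2584


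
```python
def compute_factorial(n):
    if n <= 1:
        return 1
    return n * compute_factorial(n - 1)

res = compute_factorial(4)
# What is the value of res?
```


compute_factorial(4)
= 4 * compute_factorial(3)
= 4 * 3 * compute_factorial(2)
= 4 * 3 * 2 * compute_factorial(1)
= 4 * 3 * 2 * 1
= 24


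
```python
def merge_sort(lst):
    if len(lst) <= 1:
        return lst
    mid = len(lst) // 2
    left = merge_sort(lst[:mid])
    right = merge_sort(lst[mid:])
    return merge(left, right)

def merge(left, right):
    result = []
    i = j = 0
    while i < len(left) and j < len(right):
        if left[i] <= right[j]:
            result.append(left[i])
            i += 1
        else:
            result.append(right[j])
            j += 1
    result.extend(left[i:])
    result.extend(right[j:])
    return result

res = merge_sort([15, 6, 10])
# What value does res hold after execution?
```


merge_sort([15, 6, 10])
Split into [15] and [6, 10]
Left sorted: [15]
Right sorted: [6, 10]
Merge [15] and [6, 10]
= [6, 10, 15]
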